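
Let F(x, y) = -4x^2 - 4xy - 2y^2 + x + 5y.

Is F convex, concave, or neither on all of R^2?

F is quadratic, so its Hessian is the constant matrix H = [[-8, -4], [-4, -4]].
det(H) = 16, tr(H) = -12.
det(H) > 0 and tr(H) < 0, so H is negative definite everywhere: concave.

concave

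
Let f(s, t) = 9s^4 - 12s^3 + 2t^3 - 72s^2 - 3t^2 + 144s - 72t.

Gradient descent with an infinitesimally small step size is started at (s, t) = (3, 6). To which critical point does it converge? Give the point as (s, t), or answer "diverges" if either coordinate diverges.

(2, 4)

f is separable, so gradient descent decouples: s follows -∂f/∂s, t follows -∂f/∂t.
∂f/∂s = 36(s - 2)(s - 1)(s + 2); at s=3 this is 360, so s decreases.
∂f/∂t = 6(t - 4)(t + 3); at t=6 this is 108, so t decreases.
s converges to its nearest critical value 2 (a local min of the s-part); t converges to 4. The iterate converges to (2, 4).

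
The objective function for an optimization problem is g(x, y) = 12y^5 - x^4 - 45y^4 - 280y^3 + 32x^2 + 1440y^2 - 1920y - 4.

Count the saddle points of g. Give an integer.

g separates as a function of x plus a function of y, so ∇g=0 decouples.
∂g/∂x = -4x(x - 4)(x + 4) = 0 at x ∈ {-4, 0, 4}; ∂g/∂y = 60(y - 4)(y - 2)(y - 1)(y + 4) = 0 at y ∈ {-4, 1, 2, 4}.
The Hessian is diagonal: diag(g_xx, g_yy). Second derivatives: g_xx(-4)=-128, g_xx(0)=64, g_xx(4)=-128; g_yy(-4)=-14400, g_yy(1)=900, g_yy(2)=-720, g_yy(4)=2880.
Saddle points occur where the two diagonal entries have opposite signs: (-4, 1), (-4, 4), (0, -4), (0, 2), (4, 1), (4, 4). Count: 6.

6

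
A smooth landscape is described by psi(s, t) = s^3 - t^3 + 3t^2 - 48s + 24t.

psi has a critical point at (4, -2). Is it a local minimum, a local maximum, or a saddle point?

local minimum

The mixed partial ∂²psi/∂s∂t is 0, so the Hessian at any point is diag(psi_ss, psi_tt) = diag(6s, 6(-t + 1)).
At (4, -2): H = diag(24, 18).
Both eigenvalues are positive, so H is positive definite: a local minimum.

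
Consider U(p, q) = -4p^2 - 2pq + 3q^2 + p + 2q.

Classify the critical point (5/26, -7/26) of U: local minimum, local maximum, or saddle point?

saddle point

The Hessian of U is constant: H = [[-8, -2], [-2, 6]].
det(H) = (-8)·6 − (-2)² = -52.
Since det(H) < 0, H is indefinite and the critical point is a saddle point.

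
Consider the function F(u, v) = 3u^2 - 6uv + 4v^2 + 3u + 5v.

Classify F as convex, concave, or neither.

F is quadratic, so its Hessian is the constant matrix H = [[6, -6], [-6, 8]].
det(H) = 12, tr(H) = 14.
det(H) > 0 and tr(H) > 0, so H is positive definite everywhere: convex.

convex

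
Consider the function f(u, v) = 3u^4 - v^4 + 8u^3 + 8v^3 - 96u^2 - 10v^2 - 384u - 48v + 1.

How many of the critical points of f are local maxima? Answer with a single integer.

f separates as a function of u plus a function of v, so ∇f=0 decouples.
∂f/∂u = 12(u - 4)(u + 2)(u + 4) = 0 at u ∈ {-4, -2, 4}; ∂f/∂v = -4(v - 4)(v - 3)(v + 1) = 0 at v ∈ {-1, 3, 4}.
The Hessian is diagonal: diag(f_uu, f_vv). Second derivatives: f_uu(-4)=192, f_uu(-2)=-144, f_uu(4)=576; f_vv(-1)=-80, f_vv(3)=16, f_vv(4)=-20.
Local maxima occur where both diagonal entries negative: (-2, -1), (-2, 4). Count: 2.

2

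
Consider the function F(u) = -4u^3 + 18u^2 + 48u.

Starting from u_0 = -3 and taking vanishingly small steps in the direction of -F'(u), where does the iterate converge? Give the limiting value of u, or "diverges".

F'(u) = -12(u - 4)(u + 1), so F'(-3) = -168.
Gradient descent moves in the -F' direction, i.e. u is increasing.
The nearest critical point in that direction is u = -1, where F'' = 60 > 0 (a local minimum). The iterate converges there.

-1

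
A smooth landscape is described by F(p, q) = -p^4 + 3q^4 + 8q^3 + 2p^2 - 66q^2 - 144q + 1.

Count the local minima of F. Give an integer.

F separates as a function of p plus a function of q, so ∇F=0 decouples.
∂F/∂p = -4p(p - 1)(p + 1) = 0 at p ∈ {-1, 0, 1}; ∂F/∂q = 12(q - 3)(q + 1)(q + 4) = 0 at q ∈ {-4, -1, 3}.
The Hessian is diagonal: diag(F_pp, F_qq). Second derivatives: F_pp(-1)=-8, F_pp(0)=4, F_pp(1)=-8; F_qq(-4)=252, F_qq(-1)=-144, F_qq(3)=336.
Local minima occur where both diagonal entries positive: (0, -4), (0, 3). Count: 2.

2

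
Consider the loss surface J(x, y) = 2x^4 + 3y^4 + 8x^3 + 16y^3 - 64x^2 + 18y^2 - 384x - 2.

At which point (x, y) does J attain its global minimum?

J(x,y) separates as P(x) + Q(y) − 2, so its minimum is min P + min Q − 2.
P'(x) = 8(x - 4)(x + 3)(x + 4) vanishes at x ∈ {-4, -3, 4}; Q'(y) = 12y(y + 1)(y + 3) vanishes at y ∈ {-3, -1, 0}.
Local minima of P (where P''>0): P(-4)=512, P(4)=-1536. Local minima of Q: Q(-3)=-27, Q(0)=0.
So the global minimum of J is P(4) + Q(-3) − 2 = -1536 − 27 − 2 = -1565, attained at (4, -3).

(4, -3)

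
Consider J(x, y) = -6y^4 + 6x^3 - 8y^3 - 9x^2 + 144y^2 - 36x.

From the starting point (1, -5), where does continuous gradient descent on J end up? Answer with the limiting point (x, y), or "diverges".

diverges

J is separable, so gradient descent decouples: x follows -∂J/∂x, y follows -∂J/∂y.
∂J/∂x = 18(x - 2)(x + 1); at x=1 this is -36, so x increases.
∂J/∂y = -24y(y - 3)(y + 4); at y=-5 this is 960, so y decreases.
The y-coordinate has no critical point in that direction and runs off to infinity.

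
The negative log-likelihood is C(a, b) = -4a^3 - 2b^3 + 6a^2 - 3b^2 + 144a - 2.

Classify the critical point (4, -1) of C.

The mixed partial ∂²C/∂a∂b is 0, so the Hessian at any point is diag(C_aa, C_bb) = diag(12(-2a + 1), -6(2b + 1)).
At (4, -1): H = diag(-84, 6).
The eigenvalues have opposite signs, so H is indefinite: a saddle point.

saddle point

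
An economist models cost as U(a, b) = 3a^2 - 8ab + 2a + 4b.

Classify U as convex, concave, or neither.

neither

U is quadratic, so its Hessian is the constant matrix H = [[6, -8], [-8, 0]].
det(H) = -64, tr(H) = 6.
det(H) < 0, so H is indefinite: neither convex nor concave.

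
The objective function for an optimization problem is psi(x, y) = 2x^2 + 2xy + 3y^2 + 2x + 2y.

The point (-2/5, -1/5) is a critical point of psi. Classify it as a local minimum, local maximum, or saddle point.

local minimum

The Hessian of psi is constant: H = [[4, 2], [2, 6]].
det(H) = 4·6 − 2² = 20.
det(H) > 0 and tr(H) = 10 > 0, so H is positive definite and the point is a local minimum.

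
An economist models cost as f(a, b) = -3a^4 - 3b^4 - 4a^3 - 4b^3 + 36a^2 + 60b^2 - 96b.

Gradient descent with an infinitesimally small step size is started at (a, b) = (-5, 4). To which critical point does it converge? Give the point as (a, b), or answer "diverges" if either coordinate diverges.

diverges

f is separable, so gradient descent decouples: a follows -∂f/∂a, b follows -∂f/∂b.
∂f/∂a = -12a(a - 2)(a + 3); at a=-5 this is 840, so a decreases.
∂f/∂b = -12(b - 2)(b - 1)(b + 4); at b=4 this is -576, so b increases.
The a-coordinate has no critical point in that direction and runs off to infinity.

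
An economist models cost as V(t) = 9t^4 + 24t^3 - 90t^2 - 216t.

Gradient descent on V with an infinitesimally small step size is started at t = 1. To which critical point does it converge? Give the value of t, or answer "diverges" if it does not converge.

2

V'(t) = 36(t - 2)(t + 1)(t + 3), so V'(1) = -288.
Gradient descent moves in the -V' direction, i.e. t is increasing.
The nearest critical point in that direction is t = 2, where V'' = 540 > 0 (a local minimum). The iterate converges there.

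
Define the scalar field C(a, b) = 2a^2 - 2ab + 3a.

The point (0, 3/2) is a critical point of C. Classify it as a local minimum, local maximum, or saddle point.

The Hessian of C is constant: H = [[4, -2], [-2, 0]].
det(H) = 4·0 − (-2)² = -4.
Since det(H) < 0, H is indefinite and the critical point is a saddle point.

saddle point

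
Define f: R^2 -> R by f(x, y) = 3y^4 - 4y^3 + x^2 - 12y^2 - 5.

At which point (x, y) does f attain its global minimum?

(0, 2)

f(x,y) separates as P(x) + Q(y) − 5, so its minimum is min P + min Q − 5.
P'(x) = 2x vanishes at x ∈ {0}; Q'(y) = 12y(y - 2)(y + 1) vanishes at y ∈ {-1, 0, 2}.
Local minima of P (where P''>0): P(0)=0. Local minima of Q: Q(-1)=-5, Q(2)=-32.
So the global minimum of f is P(0) + Q(2) − 5 = 0 − 32 − 5 = -37, attained at (0, 2).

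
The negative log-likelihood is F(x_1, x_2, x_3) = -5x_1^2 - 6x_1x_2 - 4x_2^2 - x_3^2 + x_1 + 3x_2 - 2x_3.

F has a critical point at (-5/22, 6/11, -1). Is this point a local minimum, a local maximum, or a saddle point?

The Hessian is constant: H = [[-10, -6, 0], [-6, -8, 0], [0, 0, -2]].
Leading principal minors: Δ₁ = -10, Δ₂ = 44, Δ₃ = -88.
The minors alternate sign starting negative (−, +, −), so H is negative definite: a local maximum.

local maximum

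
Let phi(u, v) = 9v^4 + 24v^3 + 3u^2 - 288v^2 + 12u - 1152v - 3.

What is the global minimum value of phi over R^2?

phi(u,v) separates as P(u) + Q(v) − 3, so its minimum is min P + min Q − 3.
P'(u) = 6u + 12 vanishes at u ∈ {-2}; Q'(v) = 36(v - 4)(v + 2)(v + 4) vanishes at v ∈ {-4, -2, 4}.
Local minima of P (where P''>0): P(-2)=-12. Local minima of Q: Q(-4)=768, Q(4)=-5376.
So the global minimum of phi is P(-2) + Q(4) − 3 = -12 − 5376 − 3 = -5391, attained at (-2, 4).

-5391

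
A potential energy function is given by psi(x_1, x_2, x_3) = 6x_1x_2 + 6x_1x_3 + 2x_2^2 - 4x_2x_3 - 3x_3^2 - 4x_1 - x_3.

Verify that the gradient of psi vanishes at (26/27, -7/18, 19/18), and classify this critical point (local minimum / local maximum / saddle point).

∇psi = (6x_2 + 6x_3 - 4, 6x_1 + 4x_2 - 4x_3, 6x_1 - 4x_2 - 6x_3 - 1); substituting (26/27, -7/18, 19/18) gives ∇psi = (0, 0, 0), so (26/27, -7/18, 19/18) is indeed a critical point.
The Hessian is constant: H = [[0, 6, 6], [6, 4, -4], [6, -4, -6]].
Leading principal minors: Δ₁ = 0, Δ₂ = -36, Δ₃ = -216.
The minors fit neither the all-positive nor the alternating-sign pattern, so H is indefinite: a saddle point.

saddle point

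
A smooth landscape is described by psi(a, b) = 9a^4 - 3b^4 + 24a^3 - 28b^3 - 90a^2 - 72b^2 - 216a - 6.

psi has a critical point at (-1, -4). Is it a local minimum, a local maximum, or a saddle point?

The mixed partial ∂²psi/∂a∂b is 0, so the Hessian at any point is diag(psi_aa, psi_bb) = diag(36(3a^2 + 4a - 5), -12(3b^2 + 14b + 12)).
At (-1, -4): H = diag(-216, -48).
Both eigenvalues are negative, so H is negative definite: a local maximum.

local maximum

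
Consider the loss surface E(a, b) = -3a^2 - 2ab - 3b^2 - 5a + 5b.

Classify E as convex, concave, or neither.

E is quadratic, so its Hessian is the constant matrix H = [[-6, -2], [-2, -6]].
det(H) = 32, tr(H) = -12.
det(H) > 0 and tr(H) < 0, so H is negative definite everywhere: concave.

concave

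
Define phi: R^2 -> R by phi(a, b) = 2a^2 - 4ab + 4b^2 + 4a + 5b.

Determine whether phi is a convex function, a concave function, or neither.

convex

phi is quadratic, so its Hessian is the constant matrix H = [[4, -4], [-4, 8]].
det(H) = 16, tr(H) = 12.
det(H) > 0 and tr(H) > 0, so H is positive definite everywhere: convex.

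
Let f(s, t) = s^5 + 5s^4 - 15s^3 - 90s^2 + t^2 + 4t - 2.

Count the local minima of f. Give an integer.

f separates as a function of s plus a function of t, so ∇f=0 decouples.
∂f/∂s = 5s(s - 3)(s + 3)(s + 4) = 0 at s ∈ {-4, -3, 0, 3}; ∂f/∂t = 2(t + 2) = 0 at t ∈ {-2}.
The Hessian is diagonal: diag(f_ss, f_tt). Second derivatives: f_ss(-4)=-140, f_ss(-3)=90, f_ss(0)=-180, f_ss(3)=630; f_tt(-2)=2.
Local minima occur where both diagonal entries positive: (-3, -2), (3, -2). Count: 2.

2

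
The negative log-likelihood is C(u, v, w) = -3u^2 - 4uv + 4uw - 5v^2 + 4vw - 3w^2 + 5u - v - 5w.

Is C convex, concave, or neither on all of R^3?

C is quadratic, so its Hessian is the constant matrix H = [[-6, -4, 4], [-4, -10, 4], [4, 4, -6]].
Leading principal minors: -6, 44, -136.
Signs alternate −, +, − ⇒ H ≺ 0 ⇒ concave.

concave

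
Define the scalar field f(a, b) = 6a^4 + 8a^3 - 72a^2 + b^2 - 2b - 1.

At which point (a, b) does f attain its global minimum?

(-3, 1)

f(a,b) separates as P(a) + Q(b) − 1, so its minimum is min P + min Q − 1.
P'(a) = 24a(a - 2)(a + 3) vanishes at a ∈ {-3, 0, 2}; Q'(b) = 2b - 2 vanishes at b ∈ {1}.
Local minima of P (where P''>0): P(-3)=-378, P(2)=-128. Local minima of Q: Q(1)=-1.
So the global minimum of f is P(-3) + Q(1) − 1 = -378 − 1 − 1 = -380, attained at (-3, 1).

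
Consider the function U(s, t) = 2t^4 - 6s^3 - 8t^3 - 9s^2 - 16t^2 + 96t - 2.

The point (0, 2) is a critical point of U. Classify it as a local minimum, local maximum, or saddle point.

The mixed partial ∂²U/∂s∂t is 0, so the Hessian at any point is diag(U_ss, U_tt) = diag(-18(2s + 1), 8(3t^2 - 6t - 4)).
At (0, 2): H = diag(-18, -32).
Both eigenvalues are negative, so H is negative definite: a local maximum.

local maximum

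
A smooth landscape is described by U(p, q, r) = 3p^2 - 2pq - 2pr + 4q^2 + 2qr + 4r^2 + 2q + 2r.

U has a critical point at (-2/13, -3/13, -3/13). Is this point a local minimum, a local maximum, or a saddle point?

local minimum

The Hessian is constant: H = [[6, -2, -2], [-2, 8, 2], [-2, 2, 8]].
Leading principal minors: Δ₁ = 6, Δ₂ = 44, Δ₃ = 312.
All leading minors are positive, so H is positive definite: a local minimum.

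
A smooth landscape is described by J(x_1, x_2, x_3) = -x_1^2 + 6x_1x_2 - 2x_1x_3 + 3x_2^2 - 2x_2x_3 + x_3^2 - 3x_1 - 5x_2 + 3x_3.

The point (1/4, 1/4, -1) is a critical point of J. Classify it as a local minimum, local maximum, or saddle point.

saddle point

The Hessian is constant: H = [[-2, 6, -2], [6, 6, -2], [-2, -2, 2]].
Leading principal minors: Δ₁ = -2, Δ₂ = -48, Δ₃ = -64.
The minors fit neither the all-positive nor the alternating-sign pattern, so H is indefinite: a saddle point.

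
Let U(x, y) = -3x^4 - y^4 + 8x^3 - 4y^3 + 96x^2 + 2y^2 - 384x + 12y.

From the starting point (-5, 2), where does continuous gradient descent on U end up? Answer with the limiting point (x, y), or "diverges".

U is separable, so gradient descent decouples: x follows -∂U/∂x, y follows -∂U/∂y.
∂U/∂x = -12(x - 4)(x - 2)(x + 4); at x=-5 this is 756, so x decreases.
∂U/∂y = -4(y - 1)(y + 1)(y + 3); at y=2 this is -60, so y increases.
The x-coordinate has no critical point in that direction and runs off to infinity.

diverges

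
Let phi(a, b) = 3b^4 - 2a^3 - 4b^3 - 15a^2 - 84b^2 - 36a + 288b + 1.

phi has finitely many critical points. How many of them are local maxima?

phi separates as a function of a plus a function of b, so ∇phi=0 decouples.
∂phi/∂a = -6(a + 2)(a + 3) = 0 at a ∈ {-3, -2}; ∂phi/∂b = 12(b - 3)(b - 2)(b + 4) = 0 at b ∈ {-4, 2, 3}.
The Hessian is diagonal: diag(phi_aa, phi_bb). Second derivatives: phi_aa(-3)=6, phi_aa(-2)=-6; phi_bb(-4)=504, phi_bb(2)=-72, phi_bb(3)=84.
Local maxima occur where both diagonal entries negative: (-2, 2). Count: 1.

1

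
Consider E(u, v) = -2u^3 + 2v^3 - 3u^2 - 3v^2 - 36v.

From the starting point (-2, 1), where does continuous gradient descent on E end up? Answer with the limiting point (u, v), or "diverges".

(-1, 3)

E is separable, so gradient descent decouples: u follows -∂E/∂u, v follows -∂E/∂v.
∂E/∂u = -6u(u + 1); at u=-2 this is -12, so u increases.
∂E/∂v = 6(v - 3)(v + 2); at v=1 this is -36, so v increases.
u converges to its nearest critical value -1 (a local min of the u-part); v converges to 3. The iterate converges to (-1, 3).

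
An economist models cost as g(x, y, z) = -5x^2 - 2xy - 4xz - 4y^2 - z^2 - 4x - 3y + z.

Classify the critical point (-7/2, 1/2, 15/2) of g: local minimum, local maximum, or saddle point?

The Hessian is constant: H = [[-10, -2, -4], [-2, -8, 0], [-4, 0, -2]].
Leading principal minors: Δ₁ = -10, Δ₂ = 76, Δ₃ = -24.
The minors alternate sign starting negative (−, +, −), so H is negative definite: a local maximum.

local maximum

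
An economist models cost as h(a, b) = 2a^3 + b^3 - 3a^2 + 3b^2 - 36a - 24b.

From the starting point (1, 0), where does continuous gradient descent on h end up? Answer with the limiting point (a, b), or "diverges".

h is separable, so gradient descent decouples: a follows -∂h/∂a, b follows -∂h/∂b.
∂h/∂a = 6(a - 3)(a + 2); at a=1 this is -36, so a increases.
∂h/∂b = 3(b - 2)(b + 4); at b=0 this is -24, so b increases.
a converges to its nearest critical value 3 (a local min of the a-part); b converges to 2. The iterate converges to (3, 2).

(3, 2)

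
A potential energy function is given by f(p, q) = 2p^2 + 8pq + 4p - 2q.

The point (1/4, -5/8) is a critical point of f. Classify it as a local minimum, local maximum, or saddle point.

saddle point

The Hessian of f is constant: H = [[4, 8], [8, 0]].
det(H) = 4·0 − 8² = -64.
Since det(H) < 0, H is indefinite and the critical point is a saddle point.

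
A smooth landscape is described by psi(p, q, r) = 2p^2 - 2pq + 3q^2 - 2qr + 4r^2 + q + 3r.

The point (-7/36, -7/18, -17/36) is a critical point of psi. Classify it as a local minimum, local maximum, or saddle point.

The Hessian is constant: H = [[4, -2, 0], [-2, 6, -2], [0, -2, 8]].
Leading principal minors: Δ₁ = 4, Δ₂ = 20, Δ₃ = 144.
All leading minors are positive, so H is positive definite: a local minimum.

local minimum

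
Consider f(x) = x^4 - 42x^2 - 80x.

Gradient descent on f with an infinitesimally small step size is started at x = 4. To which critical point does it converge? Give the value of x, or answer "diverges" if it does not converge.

f'(x) = 4(x - 5)(x + 1)(x + 4), so f'(4) = -160.
Gradient descent moves in the -f' direction, i.e. x is increasing.
The nearest critical point in that direction is x = 5, where f'' = 216 > 0 (a local minimum). The iterate converges there.

5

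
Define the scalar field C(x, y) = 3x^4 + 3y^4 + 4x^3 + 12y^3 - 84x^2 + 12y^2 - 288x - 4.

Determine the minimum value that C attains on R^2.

C(x,y) separates as P(x) + Q(y) − 4, so its minimum is min P + min Q − 4.
P'(x) = 12(x - 4)(x + 2)(x + 3) vanishes at x ∈ {-3, -2, 4}; Q'(y) = 12y(y + 1)(y + 2) vanishes at y ∈ {-2, -1, 0}.
Local minima of P (where P''>0): P(-3)=243, P(4)=-1472. Local minima of Q: Q(-2)=0, Q(0)=0.
So the global minimum of C is P(4) + Q(-2) − 4 = -1472 + 0 − 4 = -1476, attained at (4, -2).

-1476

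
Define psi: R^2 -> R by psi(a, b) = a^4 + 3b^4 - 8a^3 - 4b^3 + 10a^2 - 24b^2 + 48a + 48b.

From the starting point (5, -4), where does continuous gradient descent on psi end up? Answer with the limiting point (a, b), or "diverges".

psi is separable, so gradient descent decouples: a follows -∂psi/∂a, b follows -∂psi/∂b.
∂psi/∂a = 4(a - 4)(a - 3)(a + 1); at a=5 this is 48, so a decreases.
∂psi/∂b = 12(b - 2)(b - 1)(b + 2); at b=-4 this is -720, so b increases.
a converges to its nearest critical value 4 (a local min of the a-part); b converges to -2. The iterate converges to (4, -2).

(4, -2)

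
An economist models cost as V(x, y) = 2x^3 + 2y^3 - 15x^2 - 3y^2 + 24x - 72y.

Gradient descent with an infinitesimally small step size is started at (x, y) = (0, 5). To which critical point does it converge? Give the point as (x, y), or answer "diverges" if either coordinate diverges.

diverges

V is separable, so gradient descent decouples: x follows -∂V/∂x, y follows -∂V/∂y.
∂V/∂x = 6(x - 4)(x - 1); at x=0 this is 24, so x decreases.
∂V/∂y = 6(y - 4)(y + 3); at y=5 this is 48, so y decreases.
The x-coordinate has no critical point in that direction and runs off to infinity.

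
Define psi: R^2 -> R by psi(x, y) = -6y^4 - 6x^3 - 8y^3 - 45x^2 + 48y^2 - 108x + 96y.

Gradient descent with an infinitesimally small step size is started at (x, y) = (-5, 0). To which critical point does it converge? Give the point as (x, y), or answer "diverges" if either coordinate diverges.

(-3, -1)

psi is separable, so gradient descent decouples: x follows -∂psi/∂x, y follows -∂psi/∂y.
∂psi/∂x = -18(x + 2)(x + 3); at x=-5 this is -108, so x increases.
∂psi/∂y = -24(y - 2)(y + 1)(y + 2); at y=0 this is 96, so y decreases.
x converges to its nearest critical value -3 (a local min of the x-part); y converges to -1. The iterate converges to (-3, -1).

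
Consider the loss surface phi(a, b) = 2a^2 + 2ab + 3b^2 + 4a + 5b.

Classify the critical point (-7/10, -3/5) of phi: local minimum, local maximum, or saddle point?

local minimum

The Hessian of phi is constant: H = [[4, 2], [2, 6]].
det(H) = 4·6 − 2² = 20.
det(H) > 0 and tr(H) = 10 > 0, so H is positive definite and the point is a local minimum.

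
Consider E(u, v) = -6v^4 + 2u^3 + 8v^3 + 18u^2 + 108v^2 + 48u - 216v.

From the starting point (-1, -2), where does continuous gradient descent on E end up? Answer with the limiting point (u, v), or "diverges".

E is separable, so gradient descent decouples: u follows -∂E/∂u, v follows -∂E/∂v.
∂E/∂u = 6(u + 2)(u + 4); at u=-1 this is 18, so u decreases.
∂E/∂v = -24(v - 3)(v - 1)(v + 3); at v=-2 this is -360, so v increases.
u converges to its nearest critical value -2 (a local min of the u-part); v converges to 1. The iterate converges to (-2, 1).

(-2, 1)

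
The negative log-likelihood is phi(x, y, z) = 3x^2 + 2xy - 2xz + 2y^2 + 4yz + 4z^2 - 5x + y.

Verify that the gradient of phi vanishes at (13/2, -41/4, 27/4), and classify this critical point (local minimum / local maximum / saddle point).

∇phi = (6x + 2y - 2z - 5, 2x + 4y + 4z + 1, -2x + 4y + 8z); substituting (13/2, -41/4, 27/4) gives ∇phi = (0, 0, 0), so (13/2, -41/4, 27/4) is indeed a critical point.
The Hessian is constant: H = [[6, 2, -2], [2, 4, 4], [-2, 4, 8]].
Leading principal minors: Δ₁ = 6, Δ₂ = 20, Δ₃ = 16.
All leading minors are positive, so H is positive definite: a local minimum.

local minimum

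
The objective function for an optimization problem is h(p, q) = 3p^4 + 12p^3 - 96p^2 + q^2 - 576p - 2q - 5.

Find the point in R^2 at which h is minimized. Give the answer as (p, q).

(4, 1)

h(p,q) separates as A(p) + B(q) − 5, so its minimum is min A + min B − 5.
A'(p) = 12(p - 4)(p + 3)(p + 4) vanishes at p ∈ {-4, -3, 4}; B'(q) = 2q - 2 vanishes at q ∈ {1}.
Local minima of A (where A''>0): A(-4)=768, A(4)=-2304. Local minima of B: B(1)=-1.
So the global minimum of h is A(4) + B(1) − 5 = -2304 − 1 − 5 = -2310, attained at (4, 1).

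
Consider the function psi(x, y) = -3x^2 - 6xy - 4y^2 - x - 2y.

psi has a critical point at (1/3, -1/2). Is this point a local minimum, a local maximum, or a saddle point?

The Hessian of psi is constant: H = [[-6, -6], [-6, -8]].
det(H) = (-6)·(-8) − (-6)² = 12.
det(H) > 0 and tr(H) = -14 < 0, so H is negative definite and the point is a local maximum.

local maximum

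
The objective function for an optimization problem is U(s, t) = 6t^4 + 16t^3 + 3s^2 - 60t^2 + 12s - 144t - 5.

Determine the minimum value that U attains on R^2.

U(s,t) separates as P(s) + Q(t) − 5, so its minimum is min P + min Q − 5.
P'(s) = 6s + 12 vanishes at s ∈ {-2}; Q'(t) = 24(t - 2)(t + 1)(t + 3) vanishes at t ∈ {-3, -1, 2}.
Local minima of P (where P''>0): P(-2)=-12. Local minima of Q: Q(-3)=-54, Q(2)=-304.
So the global minimum of U is P(-2) + Q(2) − 5 = -12 − 304 − 5 = -321, attained at (-2, 2).

-321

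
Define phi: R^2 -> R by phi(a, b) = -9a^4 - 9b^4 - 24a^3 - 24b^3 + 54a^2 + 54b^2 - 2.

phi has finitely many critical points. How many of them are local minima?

phi separates as a function of a plus a function of b, so ∇phi=0 decouples.
∂phi/∂a = -36a(a - 1)(a + 3) = 0 at a ∈ {-3, 0, 1}; ∂phi/∂b = -36b(b - 1)(b + 3) = 0 at b ∈ {-3, 0, 1}.
The Hessian is diagonal: diag(phi_aa, phi_bb). Second derivatives: phi_aa(-3)=-432, phi_aa(0)=108, phi_aa(1)=-144; phi_bb(-3)=-432, phi_bb(0)=108, phi_bb(1)=-144.
Local minima occur where both diagonal entries positive: (0, 0). Count: 1.

1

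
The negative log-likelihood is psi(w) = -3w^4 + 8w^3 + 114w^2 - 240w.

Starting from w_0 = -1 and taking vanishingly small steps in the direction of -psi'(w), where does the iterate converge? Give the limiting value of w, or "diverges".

1

psi'(w) = -12(w - 5)(w - 1)(w + 4), so psi'(-1) = -432.
Gradient descent moves in the -psi' direction, i.e. w is increasing.
The nearest critical point in that direction is w = 1, where psi'' = 240 > 0 (a local minimum). The iterate converges there.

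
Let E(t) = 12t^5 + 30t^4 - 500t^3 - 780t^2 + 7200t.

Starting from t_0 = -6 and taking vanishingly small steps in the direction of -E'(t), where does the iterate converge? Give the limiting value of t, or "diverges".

diverges

E'(t) = 60(t - 4)(t - 2)(t + 3)(t + 5), so E'(-6) = 14400.
Gradient descent moves in the -E' direction, i.e. t is decreasing.
There is no critical point below t=-6, and E' keeps the same sign, so the iterate runs off to −∞.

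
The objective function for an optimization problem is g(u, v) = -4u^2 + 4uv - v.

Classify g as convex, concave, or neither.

neither

g is quadratic, so its Hessian is the constant matrix H = [[-8, 4], [4, 0]].
det(H) = -16, tr(H) = -8.
det(H) < 0, so H is indefinite: neither convex nor concave.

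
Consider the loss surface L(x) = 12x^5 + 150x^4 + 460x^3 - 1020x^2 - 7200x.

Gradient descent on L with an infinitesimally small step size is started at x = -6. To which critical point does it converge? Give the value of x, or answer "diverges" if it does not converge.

L'(x) = 60(x - 2)(x + 3)(x + 4)(x + 5), so L'(-6) = 2880.
Gradient descent moves in the -L' direction, i.e. x is decreasing.
There is no critical point below x=-6, and L' keeps the same sign, so the iterate runs off to −∞.

diverges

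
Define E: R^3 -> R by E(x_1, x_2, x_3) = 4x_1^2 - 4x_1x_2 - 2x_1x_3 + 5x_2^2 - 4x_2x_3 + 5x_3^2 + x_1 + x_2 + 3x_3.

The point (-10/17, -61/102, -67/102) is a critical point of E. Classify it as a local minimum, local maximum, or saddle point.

The Hessian is constant: H = [[8, -4, -2], [-4, 10, -4], [-2, -4, 10]].
Leading principal minors: Δ₁ = 8, Δ₂ = 64, Δ₃ = 408.
All leading minors are positive, so H is positive definite: a local minimum.

local minimum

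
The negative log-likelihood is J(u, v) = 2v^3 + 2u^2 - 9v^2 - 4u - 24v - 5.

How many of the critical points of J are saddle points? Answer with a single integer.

1

J separates as a function of u plus a function of v, so ∇J=0 decouples.
∂J/∂u = 4(u - 1) = 0 at u ∈ {1}; ∂J/∂v = 6(v - 4)(v + 1) = 0 at v ∈ {-1, 4}.
The Hessian is diagonal: diag(J_uu, J_vv). Second derivatives: J_uu(1)=4; J_vv(-1)=-30, J_vv(4)=30.
Saddle points occur where the two diagonal entries have opposite signs: (1, -1). Count: 1.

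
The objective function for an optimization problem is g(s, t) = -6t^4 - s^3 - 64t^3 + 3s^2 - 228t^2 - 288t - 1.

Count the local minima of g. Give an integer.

1

g separates as a function of s plus a function of t, so ∇g=0 decouples.
∂g/∂s = -3s(s - 2) = 0 at s ∈ {0, 2}; ∂g/∂t = -24(t + 1)(t + 3)(t + 4) = 0 at t ∈ {-4, -3, -1}.
The Hessian is diagonal: diag(g_ss, g_tt). Second derivatives: g_ss(0)=6, g_ss(2)=-6; g_tt(-4)=-72, g_tt(-3)=48, g_tt(-1)=-144.
Local minima occur where both diagonal entries positive: (0, -3). Count: 1.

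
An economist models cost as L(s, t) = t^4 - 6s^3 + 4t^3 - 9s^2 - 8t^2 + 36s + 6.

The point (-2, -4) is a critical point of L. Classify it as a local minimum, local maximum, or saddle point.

The mixed partial ∂²L/∂s∂t is 0, so the Hessian at any point is diag(L_ss, L_tt) = diag(-18(2s + 1), 4(3t^2 + 6t - 4)).
At (-2, -4): H = diag(54, 80).
Both eigenvalues are positive, so H is positive definite: a local minimum.

local minimum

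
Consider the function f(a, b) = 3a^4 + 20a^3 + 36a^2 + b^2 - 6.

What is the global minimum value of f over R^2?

-6

f(a,b) separates as P(a) + Q(b) − 6, so its minimum is min P + min Q − 6.
P'(a) = 12a(a + 2)(a + 3) vanishes at a ∈ {-3, -2, 0}; Q'(b) = 2b vanishes at b ∈ {0}.
Local minima of P (where P''>0): P(-3)=27, P(0)=0. Local minima of Q: Q(0)=0.
So the global minimum of f is P(0) + Q(0) − 6 = 0 + 0 − 6 = -6, attained at (0, 0).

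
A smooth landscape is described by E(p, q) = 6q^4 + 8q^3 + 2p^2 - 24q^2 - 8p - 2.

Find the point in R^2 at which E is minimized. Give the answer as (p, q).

(2, -2)

E(p,q) separates as A(p) + B(q) − 2, so its minimum is min A + min B − 2.
A'(p) = 4p - 8 vanishes at p ∈ {2}; B'(q) = 24q(q - 1)(q + 2) vanishes at q ∈ {-2, 0, 1}.
Local minima of A (where A''>0): A(2)=-8. Local minima of B: B(-2)=-64, B(1)=-10.
So the global minimum of E is A(2) + B(-2) − 2 = -8 − 64 − 2 = -74, attained at (2, -2).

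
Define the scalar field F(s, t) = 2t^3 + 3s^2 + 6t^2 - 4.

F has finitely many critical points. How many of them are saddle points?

F separates as a function of s plus a function of t, so ∇F=0 decouples.
∂F/∂s = 6s = 0 at s ∈ {0}; ∂F/∂t = 6t(t + 2) = 0 at t ∈ {-2, 0}.
The Hessian is diagonal: diag(F_ss, F_tt). Second derivatives: F_ss(0)=6; F_tt(-2)=-12, F_tt(0)=12.
Saddle points occur where the two diagonal entries have opposite signs: (0, -2). Count: 1.

1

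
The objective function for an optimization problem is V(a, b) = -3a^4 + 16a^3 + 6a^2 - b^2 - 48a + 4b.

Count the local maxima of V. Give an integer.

V separates as a function of a plus a function of b, so ∇V=0 decouples.
∂V/∂a = -12(a - 4)(a - 1)(a + 1) = 0 at a ∈ {-1, 1, 4}; ∂V/∂b = -2(b - 2) = 0 at b ∈ {2}.
The Hessian is diagonal: diag(V_aa, V_bb). Second derivatives: V_aa(-1)=-120, V_aa(1)=72, V_aa(4)=-180; V_bb(2)=-2.
Local maxima occur where both diagonal entries negative: (-1, 2), (4, 2). Count: 2.

2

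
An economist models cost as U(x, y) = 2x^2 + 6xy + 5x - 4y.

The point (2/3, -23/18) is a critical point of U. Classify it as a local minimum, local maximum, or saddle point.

The Hessian of U is constant: H = [[4, 6], [6, 0]].
det(H) = 4·0 − 6² = -36.
Since det(H) < 0, H is indefinite and the critical point is a saddle point.

saddle point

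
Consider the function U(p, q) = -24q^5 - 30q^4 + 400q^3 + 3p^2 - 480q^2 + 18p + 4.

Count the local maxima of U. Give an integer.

U separates as a function of p plus a function of q, so ∇U=0 decouples.
∂U/∂p = 6(p + 3) = 0 at p ∈ {-3}; ∂U/∂q = -120q(q - 2)(q - 1)(q + 4) = 0 at q ∈ {-4, 0, 1, 2}.
The Hessian is diagonal: diag(U_pp, U_qq). Second derivatives: U_pp(-3)=6; U_qq(-4)=14400, U_qq(0)=-960, U_qq(1)=600, U_qq(2)=-1440.
Local maxima occur where both diagonal entries negative: none. Count: 0.

0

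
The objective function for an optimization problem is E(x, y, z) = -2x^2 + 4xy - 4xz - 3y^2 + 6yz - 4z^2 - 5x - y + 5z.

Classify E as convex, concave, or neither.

concave

E is quadratic, so its Hessian is the constant matrix H = [[-4, 4, -4], [4, -6, 6], [-4, 6, -8]].
Leading principal minors: -4, 8, -16.
Signs alternate −, +, − ⇒ H ≺ 0 ⇒ concave.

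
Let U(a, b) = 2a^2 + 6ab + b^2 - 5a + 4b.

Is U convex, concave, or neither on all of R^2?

neither

U is quadratic, so its Hessian is the constant matrix H = [[4, 6], [6, 2]].
det(H) = -28, tr(H) = 6.
det(H) < 0, so H is indefinite: neither convex nor concave.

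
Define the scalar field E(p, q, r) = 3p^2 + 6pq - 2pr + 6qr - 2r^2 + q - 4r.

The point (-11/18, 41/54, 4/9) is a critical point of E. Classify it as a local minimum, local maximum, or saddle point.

saddle point

The Hessian is constant: H = [[6, 6, -2], [6, 0, 6], [-2, 6, -4]].
Leading principal minors: Δ₁ = 6, Δ₂ = -36, Δ₃ = -216.
The minors fit neither the all-positive nor the alternating-sign pattern, so H is indefinite: a saddle point.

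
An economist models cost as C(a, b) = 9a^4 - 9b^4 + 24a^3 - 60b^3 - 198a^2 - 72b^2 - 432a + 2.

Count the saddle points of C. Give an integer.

C separates as a function of a plus a function of b, so ∇C=0 decouples.
∂C/∂a = 36(a - 3)(a + 1)(a + 4) = 0 at a ∈ {-4, -1, 3}; ∂C/∂b = -36b(b + 1)(b + 4) = 0 at b ∈ {-4, -1, 0}.
The Hessian is diagonal: diag(C_aa, C_bb). Second derivatives: C_aa(-4)=756, C_aa(-1)=-432, C_aa(3)=1008; C_bb(-4)=-432, C_bb(-1)=108, C_bb(0)=-144.
Saddle points occur where the two diagonal entries have opposite signs: (-4, -4), (-4, 0), (-1, -1), (3, -4), (3, 0). Count: 5.

5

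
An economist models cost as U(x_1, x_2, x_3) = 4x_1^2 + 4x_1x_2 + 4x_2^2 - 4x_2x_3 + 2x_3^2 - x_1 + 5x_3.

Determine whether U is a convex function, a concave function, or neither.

convex

U is quadratic, so its Hessian is the constant matrix H = [[8, 4, 0], [4, 8, -4], [0, -4, 4]].
Leading principal minors: 8, 48, 64.
All positive ⇒ H ≻ 0 ⇒ convex.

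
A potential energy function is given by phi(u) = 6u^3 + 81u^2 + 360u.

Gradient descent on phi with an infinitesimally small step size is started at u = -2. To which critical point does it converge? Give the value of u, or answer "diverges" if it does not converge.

-4

phi'(u) = 18(u + 4)(u + 5), so phi'(-2) = 108.
Gradient descent moves in the -phi' direction, i.e. u is decreasing.
The nearest critical point in that direction is u = -4, where phi'' = 18 > 0 (a local minimum). The iterate converges there.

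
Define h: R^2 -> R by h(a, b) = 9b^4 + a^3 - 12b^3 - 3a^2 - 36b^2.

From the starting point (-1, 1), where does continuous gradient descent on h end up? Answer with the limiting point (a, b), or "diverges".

h is separable, so gradient descent decouples: a follows -∂h/∂a, b follows -∂h/∂b.
∂h/∂a = 3a(a - 2); at a=-1 this is 9, so a decreases.
∂h/∂b = 36b(b - 2)(b + 1); at b=1 this is -72, so b increases.
The a-coordinate has no critical point in that direction and runs off to infinity.

diverges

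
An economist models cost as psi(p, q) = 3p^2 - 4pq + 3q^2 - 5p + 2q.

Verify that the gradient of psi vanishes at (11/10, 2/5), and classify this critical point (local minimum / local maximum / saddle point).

local minimum

∇psi = (6p - 4q - 5, -4p + 6q + 2); substituting (11/10, 2/5) gives ∇psi = (0, 0), so (11/10, 2/5) is indeed a critical point.
The Hessian of psi is constant: H = [[6, -4], [-4, 6]].
det(H) = 6·6 − (-4)² = 20.
det(H) > 0 and tr(H) = 12 > 0, so H is positive definite and the point is a local minimum.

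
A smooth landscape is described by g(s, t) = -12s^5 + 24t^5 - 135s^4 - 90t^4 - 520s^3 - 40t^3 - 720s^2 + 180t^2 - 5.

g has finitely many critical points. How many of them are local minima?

4

g separates as a function of s plus a function of t, so ∇g=0 decouples.
∂g/∂s = -60s(s + 2)(s + 3)(s + 4) = 0 at s ∈ {-4, -3, -2, 0}; ∂g/∂t = 120t(t - 3)(t - 1)(t + 1) = 0 at t ∈ {-1, 0, 1, 3}.
The Hessian is diagonal: diag(g_ss, g_tt). Second derivatives: g_ss(-4)=480, g_ss(-3)=-180, g_ss(-2)=240, g_ss(0)=-1440; g_tt(-1)=-960, g_tt(0)=360, g_tt(1)=-480, g_tt(3)=2880.
Local minima occur where both diagonal entries positive: (-4, 0), (-4, 3), (-2, 0), (-2, 3). Count: 4.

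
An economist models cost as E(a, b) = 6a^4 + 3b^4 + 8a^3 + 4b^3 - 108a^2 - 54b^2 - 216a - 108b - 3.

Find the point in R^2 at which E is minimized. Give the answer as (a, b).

E(a,b) separates as P(a) + Q(b) − 3, so its minimum is min P + min Q − 3.
P'(a) = 24(a - 3)(a + 1)(a + 3) vanishes at a ∈ {-3, -1, 3}; Q'(b) = 12(b - 3)(b + 1)(b + 3) vanishes at b ∈ {-3, -1, 3}.
Local minima of P (where P''>0): P(-3)=-54, P(3)=-918. Local minima of Q: Q(-3)=-27, Q(3)=-459.
So the global minimum of E is P(3) + Q(3) − 3 = -918 − 459 − 3 = -1380, attained at (3, 3).

(3, 3)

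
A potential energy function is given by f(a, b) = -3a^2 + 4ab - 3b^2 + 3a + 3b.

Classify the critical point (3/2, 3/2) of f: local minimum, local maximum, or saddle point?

local maximum

The Hessian of f is constant: H = [[-6, 4], [4, -6]].
det(H) = (-6)·(-6) − 4² = 20.
det(H) > 0 and tr(H) = -12 < 0, so H is negative definite and the point is a local maximum.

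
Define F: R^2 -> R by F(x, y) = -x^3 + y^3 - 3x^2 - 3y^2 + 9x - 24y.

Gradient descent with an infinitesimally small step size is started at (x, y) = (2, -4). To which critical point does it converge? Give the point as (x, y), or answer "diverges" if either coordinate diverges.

F is separable, so gradient descent decouples: x follows -∂F/∂x, y follows -∂F/∂y.
∂F/∂x = -3(x - 1)(x + 3); at x=2 this is -15, so x increases.
∂F/∂y = 3(y - 4)(y + 2); at y=-4 this is 48, so y decreases.
The x-coordinate has no critical point in that direction and runs off to infinity.

diverges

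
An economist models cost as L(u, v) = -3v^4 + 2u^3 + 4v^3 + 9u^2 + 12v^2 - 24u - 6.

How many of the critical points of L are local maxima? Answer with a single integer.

L separates as a function of u plus a function of v, so ∇L=0 decouples.
∂L/∂u = 6(u - 1)(u + 4) = 0 at u ∈ {-4, 1}; ∂L/∂v = -12v(v - 2)(v + 1) = 0 at v ∈ {-1, 0, 2}.
The Hessian is diagonal: diag(L_uu, L_vv). Second derivatives: L_uu(-4)=-30, L_uu(1)=30; L_vv(-1)=-36, L_vv(0)=24, L_vv(2)=-72.
Local maxima occur where both diagonal entries negative: (-4, -1), (-4, 2). Count: 2.

2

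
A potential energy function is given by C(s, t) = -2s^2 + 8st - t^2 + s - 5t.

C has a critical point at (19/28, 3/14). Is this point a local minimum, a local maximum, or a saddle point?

saddle point

The Hessian of C is constant: H = [[-4, 8], [8, -2]].
det(H) = (-4)·(-2) − 8² = -56.
Since det(H) < 0, H is indefinite and the critical point is a saddle point.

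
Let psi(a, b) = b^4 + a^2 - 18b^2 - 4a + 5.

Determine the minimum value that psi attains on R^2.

-80

psi(a,b) separates as P(a) + Q(b) + 5, so its minimum is min P + min Q + 5.
P'(a) = 2a - 4 vanishes at a ∈ {2}; Q'(b) = 4b(b - 3)(b + 3) vanishes at b ∈ {-3, 0, 3}.
Local minima of P (where P''>0): P(2)=-4. Local minima of Q: Q(-3)=-81, Q(3)=-81.
So the global minimum of psi is P(2) + Q(-3) + 5 = -4 − 81 + 5 = -80, attained at (2, -3).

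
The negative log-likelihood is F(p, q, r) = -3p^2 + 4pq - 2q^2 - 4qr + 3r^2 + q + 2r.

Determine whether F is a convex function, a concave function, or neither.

neither

F is quadratic, so its Hessian is the constant matrix H = [[-6, 4, 0], [4, -4, -4], [0, -4, 6]].
Leading principal minors: -6, 8, 144.
Neither pattern holds ⇒ H is indefinite ⇒ neither convex nor concave.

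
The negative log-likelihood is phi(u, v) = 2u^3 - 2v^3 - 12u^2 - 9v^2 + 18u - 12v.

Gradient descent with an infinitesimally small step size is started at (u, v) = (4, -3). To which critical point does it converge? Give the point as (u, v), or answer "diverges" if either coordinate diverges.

(3, -2)

phi is separable, so gradient descent decouples: u follows -∂phi/∂u, v follows -∂phi/∂v.
∂phi/∂u = 6(u - 3)(u - 1); at u=4 this is 18, so u decreases.
∂phi/∂v = -6(v + 1)(v + 2); at v=-3 this is -12, so v increases.
u converges to its nearest critical value 3 (a local min of the u-part); v converges to -2. The iterate converges to (3, -2).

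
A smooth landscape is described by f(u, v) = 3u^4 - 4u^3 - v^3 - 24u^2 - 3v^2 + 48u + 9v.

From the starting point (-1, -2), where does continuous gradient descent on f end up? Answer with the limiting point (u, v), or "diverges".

f is separable, so gradient descent decouples: u follows -∂f/∂u, v follows -∂f/∂v.
∂f/∂u = 12(u - 2)(u - 1)(u + 2); at u=-1 this is 72, so u decreases.
∂f/∂v = -3(v - 1)(v + 3); at v=-2 this is 9, so v decreases.
u converges to its nearest critical value -2 (a local min of the u-part); v converges to -3. The iterate converges to (-2, -3).

(-2, -3)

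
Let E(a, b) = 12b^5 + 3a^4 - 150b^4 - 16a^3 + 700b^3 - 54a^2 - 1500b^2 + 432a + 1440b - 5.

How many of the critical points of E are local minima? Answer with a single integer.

4

E separates as a function of a plus a function of b, so ∇E=0 decouples.
∂E/∂a = 12(a - 4)(a - 3)(a + 3) = 0 at a ∈ {-3, 3, 4}; ∂E/∂b = 60(b - 4)(b - 3)(b - 2)(b - 1) = 0 at b ∈ {1, 2, 3, 4}.
The Hessian is diagonal: diag(E_aa, E_bb). Second derivatives: E_aa(-3)=504, E_aa(3)=-72, E_aa(4)=84; E_bb(1)=-360, E_bb(2)=120, E_bb(3)=-120, E_bb(4)=360.
Local minima occur where both diagonal entries positive: (-3, 2), (-3, 4), (4, 2), (4, 4). Count: 4.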